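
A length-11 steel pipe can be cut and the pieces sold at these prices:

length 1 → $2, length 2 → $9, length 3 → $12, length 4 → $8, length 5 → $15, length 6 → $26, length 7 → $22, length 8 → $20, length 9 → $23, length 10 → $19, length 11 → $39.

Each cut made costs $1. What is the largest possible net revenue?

Let net[k] be the best obtainable value from length k. For each k, try every first piece i and keep the best of price[i] + net[k−i] minus the 1 cut fee when i<k.
net[1] = 2
net[2] = max(2+2-1, 9+0) = 9
net[3] = max(2+9-1, 9+2-1, 12+0) = 12
net[4] = max(2+12-1, 9+9-1, 12+2-1, 8+0) = 17
net[5] = max(2+17-1, 9+12-1, 12+9-1, 8+2-1, 15+0) = 20
net[6] = max(2+20-1, 9+17-1, 12+12-1, 8+9-1, 15+2-1, 26+0) = 26
net[7] = max(2+26-1, 9+20-1, 12+17-1, …, 26+2-1, 22+0) = 28
net[8] = max(2+28-1, 9+26-1, 12+20-1, …, 22+2-1, 20+0) = 34
net[9] = max(2+34-1, 9+28-1, 12+26-1, …, 20+2-1, 23+0) = 37
net[10] = max(2+37-1, 9+34-1, 12+28-1, …, 23+2-1, 19+0) = 42
net[11] = max(2+42-1, 9+37-1, 12+34-1, …, 19+2-1, 39+0) = 45
One optimal plan: pieces 6 + 3 + 2 (2 cuts) → $47 − $2 = $45.

45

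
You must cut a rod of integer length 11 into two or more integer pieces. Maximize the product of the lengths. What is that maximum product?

Define prod[k] = max over 1≤i<k of i · max(k−i, prod[k−i]); the inner max lets the remainder stay uncut if that's better.
prod[2] = 1*max(1,0) = 1*1 = 1
prod[3] = max(1*2, 2*1) = 2
prod[4] = max(1*3, 2*2, 3*1) = 4
prod[5] = max(1*4, 2*3, 3*2, 4*1) = 6
prod[6] = max(1*6, 2*4, 3*3, 4*2, 5*1) = 9
prod[7] = max(1*9, 2*6, 3*4, 4*3, 5*2, 6*1) = 12
prod[8] = max(1*12, 2*9, 3*6, …, 6*2, 7*1) = 18
prod[9] = max(1*18, 2*12, 3*9, …, 7*2, 8*1) = 27
prod[10] = max(1*27, 2*18, 3*12, …, 8*2, 9*1) = 36
prod[11] = max(1*36, 2*27, 3*18, …, 9*2, 10*1) = 54
One optimal split: 3 + 3 + 3 + 2; product 3*3*3*2 = 54.

54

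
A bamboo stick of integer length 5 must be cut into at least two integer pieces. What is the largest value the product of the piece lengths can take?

6

Let prod[k] be the best product for length k (with at least one cut). For each first piece i, the rest contributes max(k−i, prod[k−i]).
prod[2] = 1·max(1,0) = 1·1 = 1
prod[3] = max(1·2, 2·1) = 2
prod[4] = max(1·3, 2·2, 3·1) = 4
prod[5] = max(1·4, 2·3, 3·2, 4·1) = 6
One optimal split: 3 + 2; product 3·2 = 6.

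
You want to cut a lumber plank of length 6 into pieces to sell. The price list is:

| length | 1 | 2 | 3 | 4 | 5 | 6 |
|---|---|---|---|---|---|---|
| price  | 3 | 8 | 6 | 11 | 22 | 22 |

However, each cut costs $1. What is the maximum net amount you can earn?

24

Build net[k] bottom-up: net[k] = max over allowed piece i of (p[i] + net[k−i]) − 1 per cut.
net[1] = 3
net[2] = max(3+3-1, 8+0) = 8
net[3] = max(3+8-1, 8+3-1, 6+0) = 10
net[4] = max(3+10-1, 8+8-1, 6+3-1, 11+0) = 15
net[5] = max(3+15-1, 8+10-1, 6+8-1, 11+3-1, 22+0) = 22
net[6] = max(3+22-1, 8+15-1, 6+10-1, 11+8-1, 22+3-1, 22+0) = 24
One optimal plan: pieces 5 + 1 (1 cut) → $25 − $1 = $24.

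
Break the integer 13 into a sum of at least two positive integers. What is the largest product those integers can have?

Fill f[k] for k=2..13: at each k try every first piece i and multiply by the better of (k−i) uncut or f[k−i].
f[2] = 1×max(1,0) = 1×1 = 1
f[3] = max(1×2, 2×1) = 2
f[4] = max(1×3, 2×2, 3×1) = 4
f[5] = max(1×4, 2×3, 3×2, 4×1) = 6
f[6] = max(1×6, 2×4, 3×3, 4×2, 5×1) = 9
f[7] = max(1×9, 2×6, 3×4, 4×3, 5×2, 6×1) = 12
f[8] = max(1×12, 2×9, 3×6, …, 6×2, 7×1) = 18
f[9] = max(1×18, 2×12, 3×9, …, 7×2, 8×1) = 27
f[10] = max(1×27, 2×18, 3×12, …, 8×2, 9×1) = 36
f[11] = max(1×36, 2×27, 3×18, …, 9×2, 10×1) = 54
f[12] = max(1×54, 2×36, 3×27, …, 10×2, 11×1) = 81
f[13] = max(1×81, 2×54, 3×36, …, 11×2, 12×1) = 108
One optimal split: 3 + 3 + 3 + 2 + 2; product 3×3×3×2×2 = 108.

108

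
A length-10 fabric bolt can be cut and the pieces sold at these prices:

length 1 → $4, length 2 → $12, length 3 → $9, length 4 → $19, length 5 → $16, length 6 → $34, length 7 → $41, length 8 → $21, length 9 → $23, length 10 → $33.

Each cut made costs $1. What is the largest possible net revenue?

Build v[k] bottom-up: v[k] = max over allowed piece i of (p[i] + v[k−i]) − 1 per cut.
v[1] = 4
v[2] = 12
v[3] = 15  (first piece 1, then v[2]=12)
v[4] = 23  (first piece 2, then v[2]=12)
v[5] = 26  (first piece 1, then v[4]=23)
v[6] = 34  (first piece 2, then v[4]=23)
v[7] = 41
v[8] = 45  (first piece 2, then v[6]=34)
v[9] = 52  (first piece 2, then v[7]=41)
v[10] = 56  (first piece 2, then v[8]=45)
One optimal plan: pieces 2 + 2 + 2 + 2 + 2 (4 cuts) → $60 − $4 = $56.

56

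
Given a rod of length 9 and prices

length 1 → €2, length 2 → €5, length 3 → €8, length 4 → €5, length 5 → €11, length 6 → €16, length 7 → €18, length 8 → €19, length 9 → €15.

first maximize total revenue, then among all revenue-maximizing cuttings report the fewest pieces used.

Build r[k] bottom-up: r[k] = max over allowed piece i of (p[i] + r[k−i]).
r[1] = 2
r[2] = 5
r[3] = 8
r[4] = 10  (first piece 1, then r[3]=8)
r[5] = 13  (first piece 2, then r[3]=8)
r[6] = 16  (first piece 3, then r[3]=8)
r[7] = 18  (first piece 1, then r[6]=16)
r[8] = 21  (first piece 2, then r[6]=16)
r[9] = 24  (first piece 3, then r[6]=16)
Maximum revenue is €24.
Now minimize piece count subject to staying optimal: for each k, pieces[k] = 1 + min over i with p[i]+r[k−i]=r[k] of pieces[k−i].
pieces[6] = 1
pieces[7] = 1
pieces[8] = 2
pieces[9] = 2

2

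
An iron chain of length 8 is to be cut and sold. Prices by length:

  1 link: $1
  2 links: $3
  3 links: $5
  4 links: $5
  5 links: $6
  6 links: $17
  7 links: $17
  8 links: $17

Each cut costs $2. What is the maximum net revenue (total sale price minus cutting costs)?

18

Consider every possible first cut. r[k] is the best of p[i]+r[k−i] over all sellable i≤k, charging 2 whenever i<k.
r[1] = 1
r[2] = max(1+1-2, 3+0) = 3
r[3] = max(1+3-2, 3+1-2, 5+0) = 5
r[4] = max(1+5-2, 3+3-2, 5+1-2, 5+0) = 5
r[5] = max(1+5-2, 3+5-2, 5+3-2, 5+1-2, 6+0) = 6
r[6] = max(1+6-2, 3+5-2, 5+5-2, 5+3-2, 6+1-2, 17+0) = 17
r[7] = max(1+17-2, 3+6-2, 5+5-2, …, 17+1-2, 17+0) = 17
r[8] = max(1+17-2, 3+17-2, 5+6-2, …, 17+1-2, 17+0) = 18
One optimal plan: pieces 6 + 2 (1 cut) → $20 − $2 = $18.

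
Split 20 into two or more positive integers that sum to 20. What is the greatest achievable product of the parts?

1458

Fill g[k] for k=2..20: at each k try every first piece i and multiply by the better of (k−i) uncut or g[k−i].
Small cases: g[2]=1, g[3]=2, g[4]=4, g[5]=6, g[6]=9, g[7]=12, g[8]=18, g[9]=27, g[10]=36, g[11]=54, g[12]=81, g[13]=108, g[14]=162, g[15]=243.
g[16] = 2·max(14,162) = 2·162 = 324
g[17] = 2·max(15,243) = 2·243 = 486
g[18] = 3·max(15,243) = 3·243 = 729
g[19] = 2·max(17,486) = 2·486 = 972
g[20] = 2·max(18,729) = 2·729 = 1458
One optimal split: 3 + 3 + 3 + 3 + 3 + 3 + 2; product 3·3·3·3·3·3·2 = 1458.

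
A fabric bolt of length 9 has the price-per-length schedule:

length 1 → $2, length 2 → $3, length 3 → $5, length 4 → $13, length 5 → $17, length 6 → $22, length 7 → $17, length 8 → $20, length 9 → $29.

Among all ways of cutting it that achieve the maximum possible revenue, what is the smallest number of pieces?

2

Let r[k] be the best obtainable value from length k. For each k, try every first piece i and keep the best of price[i] + r[k−i].
r[1] = 2
r[2] = max(2+2, 3+0) = 4
r[3] = max(2+4, 3+2, 5+0) = 6
r[4] = max(2+6, 3+4, 5+2, 13+0) = 13
r[5] = max(2+13, 3+6, 5+4, 13+2, 17+0) = 17
r[6] = max(2+17, 3+13, 5+6, 13+4, 17+2, 22+0) = 22
r[7] = max(2+22, 3+17, 5+13, …, 22+2, 17+0) = 24
r[8] = max(2+24, 3+22, 5+17, …, 17+2, 20+0) = 26
r[9] = max(2+26, 3+24, 5+22, …, 20+2, 29+0) = 30
Maximum revenue is $30.
Now minimize piece count subject to staying optimal: for each k, pieces[k] = 1 + min over i with p[i]+r[k−i]=r[k] of pieces[k−i].
pieces[6] = 1
pieces[7] = 2
pieces[8] = 2
pieces[9] = 2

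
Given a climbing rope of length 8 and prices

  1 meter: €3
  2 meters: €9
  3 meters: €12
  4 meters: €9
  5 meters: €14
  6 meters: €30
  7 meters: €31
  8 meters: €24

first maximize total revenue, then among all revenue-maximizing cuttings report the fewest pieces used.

2

Consider every possible first cut. r[k] is the best of p[i]+r[k−i] over all sellable i≤k.
r[1] = 3
r[2] = max(3+3, 9+0) = 9
r[3] = max(3+9, 9+3, 12+0) = 12
r[4] = max(3+12, 9+9, 12+3, 9+0) = 18
r[5] = max(3+18, 9+12, 12+9, 9+3, 14+0) = 21
r[6] = max(3+21, 9+18, 12+12, 9+9, 14+3, 30+0) = 30
r[7] = max(3+30, 9+21, 12+18, …, 30+3, 31+0) = 33
r[8] = max(3+33, 9+30, 12+21, …, 31+3, 24+0) = 39
Maximum revenue is €39.
Now minimize piece count subject to staying optimal: for each k, pieces[k] = 1 + min over i with p[i]+r[k−i]=r[k] of pieces[k−i].
pieces[5] = 2
pieces[6] = 1
pieces[7] = 2
pieces[8] = 2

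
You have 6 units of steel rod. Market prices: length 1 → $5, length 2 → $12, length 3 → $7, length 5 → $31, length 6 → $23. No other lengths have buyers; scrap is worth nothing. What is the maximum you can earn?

Build best[k] bottom-up: best[k] = max over allowed piece i of (p[i] + best[k−i]).
best[1] = 5
best[2] = max(5+5, 12+0) = 12
best[3] = max(5+12, 12+5, 7+0) = 17
best[4] = max(5+17, 12+12, 7+5) = 24
best[5] = max(5+24, 12+17, 7+12, 31+0) = 31
best[6] = max(5+31, 12+24, 7+17, 31+5, 23+0) = 36
One optimal cutting: 5 + 1 → $36.

36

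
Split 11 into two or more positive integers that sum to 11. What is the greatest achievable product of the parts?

Let prod[k] be the best product for length k (with at least one cut). For each first piece i, the rest contributes max(k−i, prod[k−i]).
Small cases: prod[2]=1, prod[3]=2, prod[4]=4, prod[5]=6.
prod[6] = max(1·6, 2·4, 3·3, 4·2, 5·1) = 9
prod[7] = max(1·9, 2·6, 3·4, 4·3, 5·2, 6·1) = 12
prod[8] = max(1·12, 2·9, 3·6, …, 6·2, 7·1) = 18
prod[9] = max(1·18, 2·12, 3·9, …, 7·2, 8·1) = 27
prod[10] = max(1·27, 2·18, 3·12, …, 8·2, 9·1) = 36
prod[11] = max(1·36, 2·27, 3·18, …, 9·2, 10·1) = 54
One optimal split: 3 + 3 + 3 + 2; product 3·3·3·2 = 54.

54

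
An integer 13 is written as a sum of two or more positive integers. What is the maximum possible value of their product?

Define prod[k] = max over 1≤i<k of i · max(k−i, prod[k−i]); the inner max lets the remainder stay uncut if that's better.
Small cases: prod[2]=1, prod[3]=2, prod[4]=4, prod[5]=6, prod[6]=9, prod[7]=12, prod[8]=18.
prod[9] = 3×max(6,9) = 3×9 = 27
prod[10] = 2×max(8,18) = 2×18 = 36
prod[11] = 2×max(9,27) = 2×27 = 54
prod[12] = 3×max(9,27) = 3×27 = 81
prod[13] = 2×max(11,54) = 2×54 = 108
One optimal split: 3 + 3 + 3 + 2 + 2; product 3×3×3×2×2 = 108.

108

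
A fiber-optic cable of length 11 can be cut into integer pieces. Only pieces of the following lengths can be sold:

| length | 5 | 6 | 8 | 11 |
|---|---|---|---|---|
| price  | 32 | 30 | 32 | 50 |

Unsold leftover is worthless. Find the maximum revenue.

64

Consider every possible first cut. f[k] is the best of p[i]+f[k−i] over all sellable i≤k.
f[1] = 0
f[2] = 0
f[3] = 0
f[4] = 0
f[5] = 32
f[6] = max(32+0, 30+0) = 32
f[7] = max(32+0, 30+0) = 32
f[8] = max(32+0, 30+0, 32+0) = 32
f[9] = max(32+0, 30+0, 32+0) = 32
f[10] = max(32+32, 30+0, 32+0) = 64
f[11] = max(32+32, 30+32, 32+0, 50+0) = 64
One optimal cutting: pieces 5 + 5 with 1 meter of scrap → $64.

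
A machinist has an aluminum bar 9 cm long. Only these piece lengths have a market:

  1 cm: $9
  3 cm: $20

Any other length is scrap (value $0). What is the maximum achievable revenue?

81

Let r[k] be the best obtainable value from length k. For each k, try every first piece i and keep the best of price[i] + r[k−i].
r[1] = 9
r[2] = 18  (first piece 1, then r[1]=9)
r[3] = 27  (first piece 1, then r[2]=18)
r[4] = 36  (first piece 1, then r[3]=27)
r[5] = 45  (first piece 1, then r[4]=36)
r[6] = 54  (first piece 1, then r[5]=45)
r[7] = 63  (first piece 1, then r[6]=54)
r[8] = 72  (first piece 1, then r[7]=63)
r[9] = 81  (first piece 1, then r[8]=72)
One optimal cutting: 1 + 1 + 1 + 1 + 1 + 1 + 1 + 1 + 1 → $81.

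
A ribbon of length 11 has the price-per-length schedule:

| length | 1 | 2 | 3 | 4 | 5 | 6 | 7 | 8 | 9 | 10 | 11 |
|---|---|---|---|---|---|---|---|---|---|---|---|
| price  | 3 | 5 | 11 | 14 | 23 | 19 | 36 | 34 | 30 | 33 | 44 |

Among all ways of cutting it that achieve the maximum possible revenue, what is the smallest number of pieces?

2

Let r[k] be the best obtainable value from length k. For each k, try every first piece i and keep the best of price[i] + r[k−i].
r[1] = 3
r[2] = 6  (first piece 1, then r[1]=3)
r[3] = 11
r[4] = 14  (first piece 1, then r[3]=11)
r[5] = 23
r[6] = 26  (first piece 1, then r[5]=23)
r[7] = 36
r[8] = 39  (first piece 1, then r[7]=36)
r[9] = 42  (first piece 1, then r[8]=39)
r[10] = 47  (first piece 3, then r[7]=36)
r[11] = 50  (first piece 1, then r[10]=47)
Maximum revenue is ¢50.
Now minimize piece count subject to staying optimal: for each k, pieces[k] = 1 + min over i with p[i]+r[k−i]=r[k] of pieces[k−i].
pieces[8] = 2
pieces[9] = 3
pieces[10] = 2
pieces[11] = 2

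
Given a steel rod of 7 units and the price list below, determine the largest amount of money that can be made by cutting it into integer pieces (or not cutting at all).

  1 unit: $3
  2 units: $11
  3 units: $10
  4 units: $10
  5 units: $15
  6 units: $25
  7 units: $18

Build v[k] bottom-up: v[k] = max over allowed piece i of (p[i] + v[k−i]).
v[1] = 3
v[2] = 11
v[3] = 14  (first piece 1, then v[2]=11)
v[4] = 22  (first piece 2, then v[2]=11)
v[5] = 25  (first piece 1, then v[4]=22)
v[6] = 33  (first piece 2, then v[4]=22)
v[7] = 36  (first piece 1, then v[6]=33)
One optimal cutting: 2 + 2 + 2 + 1 → $11 + $11 + $11 + $3 = $36.

36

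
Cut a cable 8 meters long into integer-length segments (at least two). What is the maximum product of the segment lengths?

Let f[k] be the best product for length k (with at least one cut). For each first piece i, the rest contributes max(k−i, f[k−i]).
Small cases: f[2]=1.
f[3] = 1×max(2,1) = 1×2 = 2
f[4] = 2×max(2,1) = 2×2 = 4
f[5] = 2×max(3,2) = 2×3 = 6
f[6] = 3×max(3,2) = 3×3 = 9
f[7] = 2×max(5,6) = 2×6 = 12
f[8] = 2×max(6,9) = 2×9 = 18
One optimal split: 3 + 3 + 2; product 3×3×2 = 18.

18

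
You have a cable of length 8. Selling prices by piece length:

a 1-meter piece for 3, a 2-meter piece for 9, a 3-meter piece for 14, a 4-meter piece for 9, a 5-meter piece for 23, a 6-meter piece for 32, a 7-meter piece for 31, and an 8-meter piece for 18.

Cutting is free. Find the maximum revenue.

Consider every possible first cut. best[k] is the best of p[i]+best[k−i] over all sellable i≤k.
best[1] = 3
best[2] = max(3+3, 9+0) = 9
best[3] = max(3+9, 9+3, 14+0) = 14
best[4] = max(3+14, 9+9, 14+3, 9+0) = 18
best[5] = max(3+18, 9+14, 14+9, 9+3, 23+0) = 23
best[6] = max(3+23, 9+18, 14+14, 9+9, 23+3, 32+0) = 32
best[7] = max(3+32, 9+23, 14+18, …, 32+3, 31+0) = 35
best[8] = max(3+35, 9+32, 14+23, …, 31+3, 18+0) = 41
One optimal cutting: 6 + 2 → 32 + 9 = 41.

41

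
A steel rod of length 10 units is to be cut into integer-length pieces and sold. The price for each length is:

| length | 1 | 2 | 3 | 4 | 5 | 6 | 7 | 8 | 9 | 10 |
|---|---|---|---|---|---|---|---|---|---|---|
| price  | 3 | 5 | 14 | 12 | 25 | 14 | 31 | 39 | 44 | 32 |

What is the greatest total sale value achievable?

50

Consider every possible first cut. best[k] is the best of p[i]+best[k−i] over all sellable i≤k.
best[1] = 3
best[2] = 6  (first piece 1, then best[1]=3)
best[3] = 14
best[4] = 17  (first piece 1, then best[3]=14)
best[5] = 25
best[6] = 28  (first piece 1, then best[5]=25)
best[7] = 31  (first piece 1, then best[6]=28)
best[8] = 39  (first piece 3, then best[5]=25)
best[9] = 44
best[10] = 50  (first piece 5, then best[5]=25)
One optimal cutting: 5 + 5 → $25 + $25 = $50.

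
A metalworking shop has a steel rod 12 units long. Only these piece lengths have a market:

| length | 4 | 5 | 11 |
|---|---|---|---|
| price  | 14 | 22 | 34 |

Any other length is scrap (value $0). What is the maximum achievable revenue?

44

Build r[k] bottom-up: r[k] = max over allowed piece i of (p[i] + r[k−i]).
r[1] = 0
r[2] = 0
r[3] = 0
r[4] = 14
r[5] = 22
r[6] = 22
r[7] = 22
r[8] = 28  (first piece 4, then r[4]=14)
r[9] = 36  (first piece 4, then r[5]=22)
r[10] = 44  (first piece 5, then r[5]=22)
r[11] = 44
r[12] = 44
One optimal cutting: pieces 5 + 5 with 2 units of scrap → $44.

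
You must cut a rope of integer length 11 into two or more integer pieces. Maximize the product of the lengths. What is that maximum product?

54

Define f[k] = max over 1≤i<k of i · max(k−i, f[k−i]); the inner max lets the remainder stay uncut if that's better.
f[2] = 1×max(1,0) = 1×1 = 1
f[3] = 1×max(2,1) = 1×2 = 2
f[4] = 2×max(2,1) = 2×2 = 4
f[5] = 2×max(3,2) = 2×3 = 6
f[6] = 3×max(3,2) = 3×3 = 9
f[7] = 2×max(5,6) = 2×6 = 12
f[8] = 2×max(6,9) = 2×9 = 18
f[9] = 3×max(6,9) = 3×9 = 27
f[10] = 2×max(8,18) = 2×18 = 36
f[11] = 2×max(9,27) = 2×27 = 54
One optimal split: 3 + 3 + 3 + 2; product 3×3×3×2 = 54.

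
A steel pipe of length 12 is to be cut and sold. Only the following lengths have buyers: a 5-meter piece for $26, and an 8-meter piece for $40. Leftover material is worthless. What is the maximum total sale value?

Let r[k] be the best obtainable value from length k. For each k, try every first piece i and keep the best of price[i] + r[k−i].
r[1] = 0
r[2] = 0
r[3] = 0
r[4] = 0
r[5] = 26
r[6] = 26
r[7] = 26
r[8] = 40
r[9] = 40
r[10] = 52  (first piece 5, then r[5]=26)
r[11] = 52
r[12] = 52
One optimal cutting: pieces 5 + 5 with 2 meters of scrap → $52.

52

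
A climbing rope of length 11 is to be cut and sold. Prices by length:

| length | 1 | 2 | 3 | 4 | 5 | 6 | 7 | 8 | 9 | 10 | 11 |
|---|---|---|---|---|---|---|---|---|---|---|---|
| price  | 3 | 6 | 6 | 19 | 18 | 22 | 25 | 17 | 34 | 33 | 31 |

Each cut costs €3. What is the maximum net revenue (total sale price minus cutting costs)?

41

Build r[k] bottom-up: r[k] = max over allowed piece i of (p[i] + r[k−i]) − 3 per cut.
r[1] = 3
r[2] = max(3+3-3, 6+0) = 6
r[3] = max(3+6-3, 6+3-3, 6+0) = 6
r[4] = max(3+6-3, 6+6-3, 6+3-3, 19+0) = 19
r[5] = max(3+19-3, 6+6-3, 6+6-3, 19+3-3, 18+0) = 19
r[6] = max(3+19-3, 6+19-3, 6+6-3, 19+6-3, 18+3-3, 22+0) = 22
r[7] = max(3+22-3, 6+19-3, 6+19-3, …, 22+3-3, 25+0) = 25
r[8] = max(3+25-3, 6+22-3, 6+19-3, …, 25+3-3, 17+0) = 35
r[9] = max(3+35-3, 6+25-3, 6+22-3, …, 17+3-3, 34+0) = 35
r[10] = max(3+35-3, 6+35-3, 6+25-3, …, 34+3-3, 33+0) = 38
r[11] = max(3+38-3, 6+35-3, 6+35-3, …, 33+3-3, 31+0) = 41
One optimal plan: pieces 7 + 4 (1 cut) → €44 − €3 = €41.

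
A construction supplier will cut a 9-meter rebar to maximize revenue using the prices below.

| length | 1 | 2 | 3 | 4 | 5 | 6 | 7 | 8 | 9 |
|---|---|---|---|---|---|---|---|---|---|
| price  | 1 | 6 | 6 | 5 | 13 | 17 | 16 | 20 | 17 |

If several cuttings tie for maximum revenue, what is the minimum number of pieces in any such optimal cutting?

Let r[k] be the best obtainable value from length k. For each k, try every first piece i and keep the best of price[i] + r[k−i].
r[1] = 1
r[2] = max(1+1, 6+0) = 6
r[3] = max(1+6, 6+1, 6+0) = 7
r[4] = max(1+7, 6+6, 6+1, 5+0) = 12
r[5] = max(1+12, 6+7, 6+6, 5+1, 13+0) = 13
r[6] = max(1+13, 6+12, 6+7, 5+6, 13+1, 17+0) = 18
r[7] = max(1+18, 6+13, 6+12, …, 17+1, 16+0) = 19
r[8] = max(1+19, 6+18, 6+13, …, 16+1, 20+0) = 24
r[9] = max(1+24, 6+19, 6+18, …, 20+1, 17+0) = 25
Maximum revenue is ₹25.
Now minimize piece count subject to staying optimal: for each k, pieces[k] = 1 + min over i with p[i]+r[k−i]=r[k] of pieces[k−i].
pieces[6] = 3
pieces[7] = 2
pieces[8] = 4
pieces[9] = 3

3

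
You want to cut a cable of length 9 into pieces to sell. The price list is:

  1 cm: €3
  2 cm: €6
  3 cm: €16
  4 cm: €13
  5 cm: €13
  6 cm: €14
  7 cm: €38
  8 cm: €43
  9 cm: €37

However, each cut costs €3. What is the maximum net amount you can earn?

Let r[k] be the best obtainable value from length k. For each k, try every first piece i and keep the best of price[i] + r[k−i] minus the 3 cut fee when i<k.
r[1] = 3
r[2] = 6
r[3] = 16
r[4] = 16  (first piece 1, then r[3]=16)
r[5] = 19  (first piece 2, then r[3]=16)
r[6] = 29  (first piece 3, then r[3]=16)
r[7] = 38
r[8] = 43
r[9] = 43  (first piece 1, then r[8]=43)
One optimal plan: pieces 8 + 1 (1 cut) → €46 − €3 = €43.

43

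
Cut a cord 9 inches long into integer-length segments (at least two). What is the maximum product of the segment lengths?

Let m[k] be the best product for length k (with at least one cut). For each first piece i, the rest contributes max(k−i, m[k−i]).
m[2] = 1·max(1,0) = 1·1 = 1
m[3] = 1·max(2,1) = 1·2 = 2
m[4] = 2·max(2,1) = 2·2 = 4
m[5] = 2·max(3,2) = 2·3 = 6
m[6] = 3·max(3,2) = 3·3 = 9
m[7] = 2·max(5,6) = 2·6 = 12
m[8] = 2·max(6,9) = 2·9 = 18
m[9] = 3·max(6,9) = 3·9 = 27
One optimal split: 3 + 3 + 3; product 3·3·3 = 27.

27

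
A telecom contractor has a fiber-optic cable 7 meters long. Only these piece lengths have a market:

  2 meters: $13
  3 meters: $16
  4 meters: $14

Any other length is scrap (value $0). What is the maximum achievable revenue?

42

Build best[k] bottom-up: best[k] = max over allowed piece i of (p[i] + best[k−i]).
best[1] = 0
best[2] = 13
best[3] = 16
best[4] = 26  (first piece 2, then best[2]=13)
best[5] = 29  (first piece 2, then best[3]=16)
best[6] = 39  (first piece 2, then best[4]=26)
best[7] = 42  (first piece 2, then best[5]=29)
One optimal cutting: 3 + 2 + 2 → $42.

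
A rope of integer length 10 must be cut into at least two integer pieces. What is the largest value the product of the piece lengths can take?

Define g[k] = max over 1≤i<k of i · max(k−i, g[k−i]); the inner max lets the remainder stay uncut if that's better.
g[2] = 1×max(1,0) = 1×1 = 1
g[3] = 1×max(2,1) = 1×2 = 2
g[4] = 2×max(2,1) = 2×2 = 4
g[5] = 2×max(3,2) = 2×3 = 6
g[6] = 3×max(3,2) = 3×3 = 9
g[7] = 2×max(5,6) = 2×6 = 12
g[8] = 2×max(6,9) = 2×9 = 18
g[9] = 3×max(6,9) = 3×9 = 27
g[10] = 2×max(8,18) = 2×18 = 36
One optimal split: 3 + 3 + 2 + 2; product 3×3×2×2 = 36.

36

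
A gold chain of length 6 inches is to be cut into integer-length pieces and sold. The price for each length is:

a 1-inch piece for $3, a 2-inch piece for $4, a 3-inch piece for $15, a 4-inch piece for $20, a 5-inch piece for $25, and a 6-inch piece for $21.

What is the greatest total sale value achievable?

30

Build r[k] bottom-up: r[k] = max over allowed piece i of (p[i] + r[k−i]).
r[1] = 3
r[2] = max(3+3, 4+0) = 6
r[3] = max(3+6, 4+3, 15+0) = 15
r[4] = max(3+15, 4+6, 15+3, 20+0) = 20
r[5] = max(3+20, 4+15, 15+6, 20+3, 25+0) = 25
r[6] = max(3+25, 4+20, 15+15, 20+6, 25+3, 21+0) = 30
One optimal cutting: 3 + 3 → $15 + $15 = $30.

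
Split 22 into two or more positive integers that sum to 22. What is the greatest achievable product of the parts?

Fill m[k] for k=2..22: at each k try every first piece i and multiply by the better of (k−i) uncut or m[k−i].
Small cases: m[2]=1, m[3]=2, m[4]=4, m[5]=6, m[6]=9, m[7]=12, m[8]=18, m[9]=27, m[10]=36, m[11]=54, m[12]=81, m[13]=108, m[14]=162, m[15]=243, m[16]=324, m[17]=486.
m[18] = max(1*486, 2*324, 3*243, …, 16*2, 17*1) = 729
m[19] = max(1*729, 2*486, 3*324, …, 17*2, 18*1) = 972
m[20] = max(1*972, 2*729, 3*486, …, 18*2, 19*1) = 1458
m[21] = max(1*1458, 2*972, 3*729, …, 19*2, 20*1) = 2187
m[22] = max(1*2187, 2*1458, 3*972, …, 20*2, 21*1) = 2916
One optimal split: 3 + 3 + 3 + 3 + 3 + 3 + 2 + 2; product 3*3*3*3*3*3*2*2 = 2916.

2916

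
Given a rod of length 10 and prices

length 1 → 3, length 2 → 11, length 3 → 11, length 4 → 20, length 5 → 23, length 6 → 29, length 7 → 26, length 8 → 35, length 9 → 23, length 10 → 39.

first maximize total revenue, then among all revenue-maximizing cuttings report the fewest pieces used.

Build r[k] bottom-up: r[k] = max over allowed piece i of (p[i] + r[k−i]).
r[1] = 3
r[2] = 11
r[3] = 14  (first piece 1, then r[2]=11)
r[4] = 22  (first piece 2, then r[2]=11)
r[5] = 25  (first piece 1, then r[4]=22)
r[6] = 33  (first piece 2, then r[4]=22)
r[7] = 36  (first piece 1, then r[6]=33)
r[8] = 44  (first piece 2, then r[6]=33)
r[9] = 47  (first piece 1, then r[8]=44)
r[10] = 55  (first piece 2, then r[8]=44)
Maximum revenue is 55.
Now minimize piece count subject to staying optimal: for each k, pieces[k] = 1 + min over i with p[i]+r[k−i]=r[k] of pieces[k−i].
pieces[7] = 4
pieces[8] = 4
pieces[9] = 5
pieces[10] = 5

5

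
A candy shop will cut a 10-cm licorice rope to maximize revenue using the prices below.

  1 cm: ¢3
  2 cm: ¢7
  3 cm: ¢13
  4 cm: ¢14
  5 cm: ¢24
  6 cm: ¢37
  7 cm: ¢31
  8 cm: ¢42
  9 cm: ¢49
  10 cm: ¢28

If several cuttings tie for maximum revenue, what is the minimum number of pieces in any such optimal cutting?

3

Build r[k] bottom-up: r[k] = max over allowed piece i of (p[i] + r[k−i]).
r[1] = 3
r[2] = max(3+3, 7+0) = 7
r[3] = max(3+7, 7+3, 13+0) = 13
r[4] = max(3+13, 7+7, 13+3, 14+0) = 16
r[5] = max(3+16, 7+13, 13+7, 14+3, 24+0) = 24
r[6] = max(3+24, 7+16, 13+13, 14+7, 24+3, 37+0) = 37
r[7] = max(3+37, 7+24, 13+16, …, 37+3, 31+0) = 40
r[8] = max(3+40, 7+37, 13+24, …, 31+3, 42+0) = 44
r[9] = max(3+44, 7+40, 13+37, …, 42+3, 49+0) = 50
r[10] = max(3+50, 7+44, 13+40, …, 49+3, 28+0) = 53
Maximum revenue is ¢53.
Now minimize piece count subject to staying optimal: for each k, pieces[k] = 1 + min over i with p[i]+r[k−i]=r[k] of pieces[k−i].
pieces[7] = 2
pieces[8] = 2
pieces[9] = 2
pieces[10] = 3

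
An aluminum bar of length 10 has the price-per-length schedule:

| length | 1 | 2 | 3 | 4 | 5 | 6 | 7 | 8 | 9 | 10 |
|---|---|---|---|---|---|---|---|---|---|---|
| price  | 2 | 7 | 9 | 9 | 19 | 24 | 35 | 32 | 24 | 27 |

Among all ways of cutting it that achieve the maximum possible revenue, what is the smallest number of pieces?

2

Let r[k] be the best obtainable value from length k. For each k, try every first piece i and keep the best of price[i] + r[k−i].
r[1] = 2
r[2] = 7
r[3] = 9  (first piece 1, then r[2]=7)
r[4] = 14  (first piece 2, then r[2]=7)
r[5] = 19
r[6] = 24
r[7] = 35
r[8] = 37  (first piece 1, then r[7]=35)
r[9] = 42  (first piece 2, then r[7]=35)
r[10] = 44  (first piece 1, then r[9]=42)
Maximum revenue is $44.
Now minimize piece count subject to staying optimal: for each k, pieces[k] = 1 + min over i with p[i]+r[k−i]=r[k] of pieces[k−i].
pieces[7] = 1
pieces[8] = 2
pieces[9] = 2
pieces[10] = 2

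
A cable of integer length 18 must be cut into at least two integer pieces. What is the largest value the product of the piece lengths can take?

729

Define g[k] = max over 1≤i<k of i · max(k−i, g[k−i]); the inner max lets the remainder stay uncut if that's better.
Small cases: g[2]=1, g[3]=2, g[4]=4, g[5]=6, g[6]=9, g[7]=12, g[8]=18, g[9]=27, g[10]=36, g[11]=54.
g[12] = max(1·54, 2·36, 3·27, …, 10·2, 11·1) = 81
g[13] = max(1·81, 2·54, 3·36, …, 11·2, 12·1) = 108
g[14] = max(1·108, 2·81, 3·54, …, 12·2, 13·1) = 162
g[15] = max(1·162, 2·108, 3·81, …, 13·2, 14·1) = 243
g[16] = max(1·243, 2·162, 3·108, …, 14·2, 15·1) = 324
g[17] = max(1·324, 2·243, 3·162, …, 15·2, 16·1) = 486
g[18] = max(1·486, 2·324, 3·243, …, 16·2, 17·1) = 729
One optimal split: 3 + 3 + 3 + 3 + 3 + 3; product 3·3·3·3·3·3 = 729.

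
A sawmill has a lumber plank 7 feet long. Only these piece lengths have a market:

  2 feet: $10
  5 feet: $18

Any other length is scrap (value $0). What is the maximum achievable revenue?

Build f[k] bottom-up: f[k] = max over allowed piece i of (p[i] + f[k−i]).
f[1] = 0
f[2] = 10
f[3] = 10
f[4] = 20  (first piece 2, then f[2]=10)
f[5] = max(10+10, 18+0) = 20
f[6] = max(10+20, 18+0) = 30
f[7] = max(10+20, 18+10) = 30
One optimal cutting: pieces 2 + 2 + 2 with 1 foot of scrap → $30.

30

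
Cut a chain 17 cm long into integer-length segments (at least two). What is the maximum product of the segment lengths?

486

Define g[k] = max over 1≤i<k of i · max(k−i, g[k−i]); the inner max lets the remainder stay uncut if that's better.
g[2] = 1·max(1,0) = 1·1 = 1
g[3] = max(1·2, 2·1) = 2
g[4] = max(1·3, 2·2, 3·1) = 4
g[5] = max(1·4, 2·3, 3·2, 4·1) = 6
g[6] = max(1·6, 2·4, 3·3, 4·2, 5·1) = 9
g[7] = max(1·9, 2·6, 3·4, 4·3, 5·2, 6·1) = 12
g[8] = max(1·12, 2·9, 3·6, …, 6·2, 7·1) = 18
g[9] = max(1·18, 2·12, 3·9, …, 7·2, 8·1) = 27
g[10] = max(1·27, 2·18, 3·12, …, 8·2, 9·1) = 36
g[11] = max(1·36, 2·27, 3·18, …, 9·2, 10·1) = 54
g[12] = max(1·54, 2·36, 3·27, …, 10·2, 11·1) = 81
g[13] = max(1·81, 2·54, 3·36, …, 11·2, 12·1) = 108
g[14] = max(1·108, 2·81, 3·54, …, 12·2, 13·1) = 162
g[15] = max(1·162, 2·108, 3·81, …, 13·2, 14·1) = 243
g[16] = max(1·243, 2·162, 3·108, …, 14·2, 15·1) = 324
g[17] = max(1·324, 2·243, 3·162, …, 15·2, 16·1) = 486
One optimal split: 3 + 3 + 3 + 3 + 3 + 2; product 3·3·3·3·3·2 = 486.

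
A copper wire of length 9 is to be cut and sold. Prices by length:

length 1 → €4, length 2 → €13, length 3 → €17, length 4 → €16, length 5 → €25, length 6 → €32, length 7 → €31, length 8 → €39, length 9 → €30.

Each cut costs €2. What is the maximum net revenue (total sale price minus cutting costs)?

50

Consider every possible first cut. r[k] is the best of p[i]+r[k−i] over all sellable i≤k, charging 2 whenever i<k.
r[1] = 4
r[2] = max(4+4-2, 13+0) = 13
r[3] = max(4+13-2, 13+4-2, 17+0) = 17
r[4] = max(4+17-2, 13+13-2, 17+4-2, 16+0) = 24
r[5] = max(4+24-2, 13+17-2, 17+13-2, 16+4-2, 25+0) = 28
r[6] = max(4+28-2, 13+24-2, 17+17-2, 16+13-2, 25+4-2, 32+0) = 35
r[7] = max(4+35-2, 13+28-2, 17+24-2, …, 32+4-2, 31+0) = 39
r[8] = max(4+39-2, 13+35-2, 17+28-2, …, 31+4-2, 39+0) = 46
r[9] = max(4+46-2, 13+39-2, 17+35-2, …, 39+4-2, 30+0) = 50
One optimal plan: pieces 3 + 2 + 2 + 2 (3 cuts) → €56 − €6 = €50.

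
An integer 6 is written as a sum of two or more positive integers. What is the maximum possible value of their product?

Let m[k] be the best product for length k (with at least one cut). For each first piece i, the rest contributes max(k−i, m[k−i]).
m[2] = 1×max(1,0) = 1×1 = 1
m[3] = max(1×2, 2×1) = 2
m[4] = max(1×3, 2×2, 3×1) = 4
m[5] = max(1×4, 2×3, 3×2, 4×1) = 6
m[6] = max(1×6, 2×4, 3×3, 4×2, 5×1) = 9
One optimal split: 3 + 3; product 3×3 = 9.

9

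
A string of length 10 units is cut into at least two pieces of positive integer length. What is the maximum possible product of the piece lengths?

Define f[k] = max over 1≤i<k of i · max(k−i, f[k−i]); the inner max lets the remainder stay uncut if that's better.
f[2] = 1×max(1,0) = 1×1 = 1
f[3] = 1×max(2,1) = 1×2 = 2
f[4] = 2×max(2,1) = 2×2 = 4
f[5] = 2×max(3,2) = 2×3 = 6
f[6] = 3×max(3,2) = 3×3 = 9
f[7] = 2×max(5,6) = 2×6 = 12
f[8] = 2×max(6,9) = 2×9 = 18
f[9] = 3×max(6,9) = 3×9 = 27
f[10] = 2×max(8,18) = 2×18 = 36
One optimal split: 3 + 3 + 2 + 2; product 3×3×2×2 = 36.

36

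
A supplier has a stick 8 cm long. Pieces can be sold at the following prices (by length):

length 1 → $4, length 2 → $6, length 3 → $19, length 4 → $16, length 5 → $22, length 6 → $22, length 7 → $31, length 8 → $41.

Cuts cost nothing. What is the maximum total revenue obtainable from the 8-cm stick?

Build best[k] bottom-up: best[k] = max over allowed piece i of (p[i] + best[k−i]).
best[1] = 4
best[2] = 8  (first piece 1, then best[1]=4)
best[3] = 19
best[4] = 23  (first piece 1, then best[3]=19)
best[5] = 27  (first piece 1, then best[4]=23)
best[6] = 38  (first piece 3, then best[3]=19)
best[7] = 42  (first piece 1, then best[6]=38)
best[8] = 46  (first piece 1, then best[7]=42)
One optimal cutting: 3 + 3 + 1 + 1 → $19 + $19 + $4 + $4 = $46.

46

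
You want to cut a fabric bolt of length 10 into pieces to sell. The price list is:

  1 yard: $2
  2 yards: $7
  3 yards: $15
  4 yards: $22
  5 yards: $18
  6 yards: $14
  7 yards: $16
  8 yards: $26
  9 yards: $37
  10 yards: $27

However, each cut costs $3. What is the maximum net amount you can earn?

46

Let r[k] be the best obtainable value from length k. For each k, try every first piece i and keep the best of price[i] + r[k−i] minus the 3 cut fee when i<k.
r[1] = 2
r[2] = max(2+2-3, 7+0) = 7
r[3] = max(2+7-3, 7+2-3, 15+0) = 15
r[4] = max(2+15-3, 7+7-3, 15+2-3, 22+0) = 22
r[5] = max(2+22-3, 7+15-3, 15+7-3, 22+2-3, 18+0) = 21
r[6] = max(2+21-3, 7+22-3, 15+15-3, 22+7-3, 18+2-3, 14+0) = 27
r[7] = max(2+27-3, 7+21-3, 15+22-3, …, 14+2-3, 16+0) = 34
r[8] = max(2+34-3, 7+27-3, 15+21-3, …, 16+2-3, 26+0) = 41
r[9] = max(2+41-3, 7+34-3, 15+27-3, …, 26+2-3, 37+0) = 40
r[10] = max(2+40-3, 7+41-3, 15+34-3, …, 37+2-3, 27+0) = 46
One optimal plan: pieces 4 + 3 + 3 (2 cuts) → $52 − $6 = $46.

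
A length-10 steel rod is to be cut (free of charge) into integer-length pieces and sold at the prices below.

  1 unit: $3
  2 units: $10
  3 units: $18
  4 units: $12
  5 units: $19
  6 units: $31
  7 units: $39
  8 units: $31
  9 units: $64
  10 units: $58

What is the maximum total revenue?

Build best[k] bottom-up: best[k] = max over allowed piece i of (p[i] + best[k−i]).
best[1] = 3
best[2] = 10
best[3] = 18
best[4] = 21  (first piece 1, then best[3]=18)
best[5] = 28  (first piece 2, then best[3]=18)
best[6] = 36  (first piece 3, then best[3]=18)
best[7] = 39  (first piece 1, then best[6]=36)
best[8] = 46  (first piece 2, then best[6]=36)
best[9] = 64
best[10] = 67  (first piece 1, then best[9]=64)
One optimal cutting: 9 + 1 → $64 + $3 = $67.

67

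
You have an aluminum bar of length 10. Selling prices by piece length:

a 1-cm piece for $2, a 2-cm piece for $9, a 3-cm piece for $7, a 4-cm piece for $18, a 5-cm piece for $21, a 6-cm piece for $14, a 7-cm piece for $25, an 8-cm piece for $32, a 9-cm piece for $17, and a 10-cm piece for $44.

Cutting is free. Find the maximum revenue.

Consider every possible first cut. v[k] is the best of p[i]+v[k−i] over all sellable i≤k.
v[1] = 2
v[2] = max(2+2, 9+0) = 9
v[3] = max(2+9, 9+2, 7+0) = 11
v[4] = max(2+11, 9+9, 7+2, 18+0) = 18
v[5] = max(2+18, 9+11, 7+9, 18+2, 21+0) = 21
v[6] = max(2+21, 9+18, 7+11, 18+9, 21+2, 14+0) = 27
v[7] = max(2+27, 9+21, 7+18, …, 14+2, 25+0) = 30
v[8] = max(2+30, 9+27, 7+21, …, 25+2, 32+0) = 36
v[9] = max(2+36, 9+30, 7+27, …, 32+2, 17+0) = 39
v[10] = max(2+39, 9+36, 7+30, …, 17+2, 44+0) = 45
One optimal cutting: 2 + 2 + 2 + 2 + 2 → $9 + $9 + $9 + $9 + $9 = $45.

45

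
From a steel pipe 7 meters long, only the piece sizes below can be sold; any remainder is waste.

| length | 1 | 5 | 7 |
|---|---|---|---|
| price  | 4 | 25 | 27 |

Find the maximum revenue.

Let f[k] be the best obtainable value from length k. For each k, try every first piece i and keep the best of price[i] + f[k−i].
f[1] = 4
f[2] = 8  (first piece 1, then f[1]=4)
f[3] = 12  (first piece 1, then f[2]=8)
f[4] = 16  (first piece 1, then f[3]=12)
f[5] = 25
f[6] = 29  (first piece 1, then f[5]=25)
f[7] = 33  (first piece 1, then f[6]=29)
One optimal cutting: 5 + 1 + 1 → $33.

33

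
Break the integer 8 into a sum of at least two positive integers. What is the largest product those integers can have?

Define m[k] = max over 1≤i<k of i · max(k−i, m[k−i]); the inner max lets the remainder stay uncut if that's better.
m[2] = 1·max(1,0) = 1·1 = 1
m[3] = max(1·2, 2·1) = 2
m[4] = max(1·3, 2·2, 3·1) = 4
m[5] = max(1·4, 2·3, 3·2, 4·1) = 6
m[6] = max(1·6, 2·4, 3·3, 4·2, 5·1) = 9
m[7] = max(1·9, 2·6, 3·4, 4·3, 5·2, 6·1) = 12
m[8] = max(1·12, 2·9, 3·6, …, 6·2, 7·1) = 18
One optimal split: 3 + 3 + 2; product 3·3·2 = 18.

18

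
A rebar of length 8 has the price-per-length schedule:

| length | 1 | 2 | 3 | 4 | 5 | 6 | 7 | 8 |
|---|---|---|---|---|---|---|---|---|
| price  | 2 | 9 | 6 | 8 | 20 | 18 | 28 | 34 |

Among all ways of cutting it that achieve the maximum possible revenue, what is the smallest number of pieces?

Consider every possible first cut. r[k] is the best of p[i]+r[k−i] over all sellable i≤k.
r[1] = 2
r[2] = max(2+2, 9+0) = 9
r[3] = max(2+9, 9+2, 6+0) = 11
r[4] = max(2+11, 9+9, 6+2, 8+0) = 18
r[5] = max(2+18, 9+11, 6+9, 8+2, 20+0) = 20
r[6] = max(2+20, 9+18, 6+11, 8+9, 20+2, 18+0) = 27
r[7] = max(2+27, 9+20, 6+18, …, 18+2, 28+0) = 29
r[8] = max(2+29, 9+27, 6+20, …, 28+2, 34+0) = 36
Maximum revenue is ₹36.
Now minimize piece count subject to staying optimal: for each k, pieces[k] = 1 + min over i with p[i]+r[k−i]=r[k] of pieces[k−i].
pieces[5] = 1
pieces[6] = 3
pieces[7] = 2
pieces[8] = 4

4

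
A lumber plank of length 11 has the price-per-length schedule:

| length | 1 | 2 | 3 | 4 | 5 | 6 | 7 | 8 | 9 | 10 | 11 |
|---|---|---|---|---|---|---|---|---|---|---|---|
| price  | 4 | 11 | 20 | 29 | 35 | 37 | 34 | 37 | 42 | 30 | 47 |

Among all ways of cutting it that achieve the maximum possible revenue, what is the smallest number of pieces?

3

Build r[k] bottom-up: r[k] = max over allowed piece i of (p[i] + r[k−i]).
r[1] = 4
r[2] = 11
r[3] = 20
r[4] = 29
r[5] = 35
r[6] = 40  (first piece 2, then r[4]=29)
r[7] = 49  (first piece 3, then r[4]=29)
r[8] = 58  (first piece 4, then r[4]=29)
r[9] = 64  (first piece 4, then r[5]=35)
r[10] = 70  (first piece 5, then r[5]=35)
r[11] = 78  (first piece 3, then r[8]=58)
Maximum revenue is $78.
Now minimize piece count subject to staying optimal: for each k, pieces[k] = 1 + min over i with p[i]+r[k−i]=r[k] of pieces[k−i].
pieces[8] = 2
pieces[9] = 2
pieces[10] = 2
pieces[11] = 3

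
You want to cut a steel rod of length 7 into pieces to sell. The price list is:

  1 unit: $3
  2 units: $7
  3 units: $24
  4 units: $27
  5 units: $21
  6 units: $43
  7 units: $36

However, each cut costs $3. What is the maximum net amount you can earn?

48

Build r[k] bottom-up: r[k] = max over allowed piece i of (p[i] + r[k−i]) − 3 per cut.
r[1] = 3
r[2] = 7
r[3] = 24
r[4] = 27
r[5] = 28  (first piece 2, then r[3]=24)
r[6] = 45  (first piece 3, then r[3]=24)
r[7] = 48  (first piece 3, then r[4]=27)
One optimal plan: pieces 4 + 3 (1 cut) → $51 − $3 = $48.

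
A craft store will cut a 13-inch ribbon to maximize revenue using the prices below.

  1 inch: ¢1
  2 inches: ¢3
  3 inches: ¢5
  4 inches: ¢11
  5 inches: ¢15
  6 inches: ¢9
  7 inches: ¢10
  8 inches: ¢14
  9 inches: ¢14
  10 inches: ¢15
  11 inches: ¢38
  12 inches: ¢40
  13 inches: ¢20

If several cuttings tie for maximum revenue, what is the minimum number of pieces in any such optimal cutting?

Let r[k] be the best obtainable value from length k. For each k, try every first piece i and keep the best of price[i] + r[k−i].
r[1] = 1
r[2] = max(1+1, 3+0) = 3
r[3] = max(1+3, 3+1, 5+0) = 5
r[4] = max(1+5, 3+3, 5+1, 11+0) = 11
r[5] = max(1+11, 3+5, 5+3, 11+1, 15+0) = 15
r[6] = max(1+15, 3+11, 5+5, 11+3, 15+1, 9+0) = 16
r[7] = max(1+16, 3+15, 5+11, …, 9+1, 10+0) = 18
r[8] = max(1+18, 3+16, 5+15, …, 10+1, 14+0) = 22
r[9] = max(1+22, 3+18, 5+16, …, 14+1, 14+0) = 26
r[10] = max(1+26, 3+22, 5+18, …, 14+1, 15+0) = 30
r[11] = max(1+30, 3+26, 5+22, …, 15+1, 38+0) = 38
r[12] = max(1+38, 3+30, 5+26, …, 38+1, 40+0) = 40
r[13] = max(1+40, 3+38, 5+30, …, 40+1, 20+0) = 41
Maximum revenue is ¢41.
Now minimize piece count subject to staying optimal: for each k, pieces[k] = 1 + min over i with p[i]+r[k−i]=r[k] of pieces[k−i].
pieces[10] = 2
pieces[11] = 1
pieces[12] = 1
pieces[13] = 2

2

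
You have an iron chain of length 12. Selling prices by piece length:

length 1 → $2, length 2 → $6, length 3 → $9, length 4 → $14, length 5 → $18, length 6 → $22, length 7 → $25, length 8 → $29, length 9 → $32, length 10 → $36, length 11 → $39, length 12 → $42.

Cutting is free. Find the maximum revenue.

44

Consider every possible first cut. v[k] is the best of p[i]+v[k−i] over all sellable i≤k.
v[1] = 2
v[2] = 6
v[3] = 9
v[4] = 14
v[5] = 18
v[6] = 22
v[7] = 25
v[8] = 29
v[9] = 32  (first piece 4, then v[5]=18)
v[10] = 36  (first piece 4, then v[6]=22)
v[11] = 40  (first piece 5, then v[6]=22)
v[12] = 44  (first piece 6, then v[6]=22)
One optimal cutting: 6 + 6 → $22 + $22 = $44.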